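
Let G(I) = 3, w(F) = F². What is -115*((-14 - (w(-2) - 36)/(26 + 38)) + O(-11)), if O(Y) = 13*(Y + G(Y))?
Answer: 27025/2 ≈ 13513.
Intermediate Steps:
O(Y) = 39 + 13*Y (O(Y) = 13*(Y + 3) = 13*(3 + Y) = 39 + 13*Y)
-115*((-14 - (w(-2) - 36)/(26 + 38)) + O(-11)) = -115*((-14 - ((-2)² - 36)/(26 + 38)) + (39 + 13*(-11))) = -115*((-14 - (4 - 36)/64) + (39 - 143)) = -115*((-14 - (-32)/64) - 104) = -115*((-14 - 1*(-½)) - 104) = -115*((-14 + ½) - 104) = -115*(-27/2 - 104) = -115*(-235/2) = 27025/2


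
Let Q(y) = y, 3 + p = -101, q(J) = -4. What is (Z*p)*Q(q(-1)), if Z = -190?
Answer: -79040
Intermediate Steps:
p = -104 (p = -3 - 101 = -104)
(Z*p)*Q(q(-1)) = -190*(-104)*(-4) = 19760*(-4) = -79040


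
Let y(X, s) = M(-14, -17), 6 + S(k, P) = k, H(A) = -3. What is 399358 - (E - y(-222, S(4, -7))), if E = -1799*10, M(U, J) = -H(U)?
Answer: 417351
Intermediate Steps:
S(k, P) = -6 + k
M(U, J) = 3 (M(U, J) = -1*(-3) = 3)
E = -17990
y(X, s) = 3
399358 - (E - y(-222, S(4, -7))) = 399358 - (-17990 - 1*3) = 399358 - (-17990 - 3) = 399358 - 1*(-17993) = 399358 + 17993 = 417351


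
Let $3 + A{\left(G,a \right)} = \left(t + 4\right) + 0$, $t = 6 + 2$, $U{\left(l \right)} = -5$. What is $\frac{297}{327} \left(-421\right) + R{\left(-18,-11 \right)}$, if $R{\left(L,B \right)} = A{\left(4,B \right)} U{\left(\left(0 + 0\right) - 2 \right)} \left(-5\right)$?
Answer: $- \frac{17154}{109} \approx -157.38$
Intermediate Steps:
$t = 8$
$A{\left(G,a \right)} = 9$ ($A{\left(G,a \right)} = -3 + \left(\left(8 + 4\right) + 0\right) = -3 + \left(12 + 0\right) = -3 + 12 = 9$)
$R{\left(L,B \right)} = 225$ ($R{\left(L,B \right)} = 9 \left(-5\right) \left(-5\right) = \left(-45\right) \left(-5\right) = 225$)
$\frac{297}{327} \left(-421\right) + R{\left(-18,-11 \right)} = \frac{297}{327} \left(-421\right) + 225 = 297 \cdot \frac{1}{327} \left(-421\right) + 225 = \frac{99}{109} \left(-421\right) + 225 = - \frac{41679}{109} + 225 = - \frac{17154}{109}$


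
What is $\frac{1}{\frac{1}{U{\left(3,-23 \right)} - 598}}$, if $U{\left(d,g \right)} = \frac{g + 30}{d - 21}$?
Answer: $- \frac{10771}{18} \approx -598.39$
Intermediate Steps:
$U{\left(d,g \right)} = \frac{30 + g}{-21 + d}$
$\frac{1}{\frac{1}{U{\left(3,-23 \right)} - 598}} = \frac{1}{\frac{1}{\frac{30 - 23}{-21 + 3} - 598}} = \frac{1}{\frac{1}{\frac{1}{-18} \cdot 7 - 598}} = \frac{1}{\frac{1}{\left(- \frac{1}{18}\right) 7 - 598}} = \frac{1}{\frac{1}{- \frac{7}{18} - 598}} = \frac{1}{\frac{1}{- \frac{10771}{18}}} = \frac{1}{- \frac{18}{10771}} = - \frac{10771}{18}$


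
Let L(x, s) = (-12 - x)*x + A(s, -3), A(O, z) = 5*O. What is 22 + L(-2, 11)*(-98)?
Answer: -7328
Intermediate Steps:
L(x, s) = 5*s + x*(-12 - x) (L(x, s) = (-12 - x)*x + 5*s = x*(-12 - x) + 5*s = 5*s + x*(-12 - x))
22 + L(-2, 11)*(-98) = 22 + (-1*(-2)² - 12*(-2) + 5*11)*(-98) = 22 + (-1*4 + 24 + 55)*(-98) = 22 + (-4 + 24 + 55)*(-98) = 22 + 75*(-98) = 22 - 7350 = -7328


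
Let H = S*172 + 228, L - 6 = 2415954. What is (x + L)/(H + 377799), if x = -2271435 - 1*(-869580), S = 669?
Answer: 67607/32873 ≈ 2.0566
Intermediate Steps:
L = 2415960 (L = 6 + 2415954 = 2415960)
H = 115296 (H = 669*172 + 228 = 115068 + 228 = 115296)
x = -1401855 (x = -2271435 + 869580 = -1401855)
(x + L)/(H + 377799) = (-1401855 + 2415960)/(115296 + 377799) = 1014105/493095 = 1014105*(1/493095) = 67607/32873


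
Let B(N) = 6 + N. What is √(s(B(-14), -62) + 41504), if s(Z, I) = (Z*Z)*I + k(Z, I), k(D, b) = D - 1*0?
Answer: 2*√9382 ≈ 193.72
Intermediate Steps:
k(D, b) = D (k(D, b) = D + 0 = D)
s(Z, I) = Z + I*Z² (s(Z, I) = (Z*Z)*I + Z = Z²*I + Z = I*Z² + Z = Z + I*Z²)
√(s(B(-14), -62) + 41504) = √((6 - 14)*(1 - 62*(6 - 14)) + 41504) = √(-8*(1 - 62*(-8)) + 41504) = √(-8*(1 + 496) + 41504) = √(-8*497 + 41504) = √(-3976 + 41504) = √37528 = 2*√9382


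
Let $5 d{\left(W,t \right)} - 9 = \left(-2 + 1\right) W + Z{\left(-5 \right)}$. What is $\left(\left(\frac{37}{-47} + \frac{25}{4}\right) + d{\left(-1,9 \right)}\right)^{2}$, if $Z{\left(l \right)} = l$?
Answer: $\frac{1476225}{35344} \approx 41.767$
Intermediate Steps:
$d{\left(W,t \right)} = \frac{4}{5} - \frac{W}{5}$ ($d{\left(W,t \right)} = \frac{9}{5} + \frac{\left(-2 + 1\right) W - 5}{5} = \frac{9}{5} + \frac{- W - 5}{5} = \frac{9}{5} + \frac{-5 - W}{5} = \frac{9}{5} - \left(1 + \frac{W}{5}\right) = \frac{4}{5} - \frac{W}{5}$)
$\left(\left(\frac{37}{-47} + \frac{25}{4}\right) + d{\left(-1,9 \right)}\right)^{2} = \left(\left(\frac{37}{-47} + \frac{25}{4}\right) + \left(\frac{4}{5} - - \frac{1}{5}\right)\right)^{2} = \left(\left(37 \left(- \frac{1}{47}\right) + 25 \cdot \frac{1}{4}\right) + \left(\frac{4}{5} + \frac{1}{5}\right)\right)^{2} = \left(\left(- \frac{37}{47} + \frac{25}{4}\right) + 1\right)^{2} = \left(\frac{1027}{188} + 1\right)^{2} = \left(\frac{1215}{188}\right)^{2} = \frac{1476225}{35344}$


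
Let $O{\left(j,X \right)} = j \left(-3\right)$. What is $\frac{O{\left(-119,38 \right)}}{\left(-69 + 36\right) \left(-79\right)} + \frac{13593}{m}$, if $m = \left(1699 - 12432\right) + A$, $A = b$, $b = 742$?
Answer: $- \frac{10623388}{8682179} \approx -1.2236$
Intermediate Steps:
$O{\left(j,X \right)} = - 3 j$
$A = 742$
$m = -9991$ ($m = \left(1699 - 12432\right) + 742 = -10733 + 742 = -9991$)
$\frac{O{\left(-119,38 \right)}}{\left(-69 + 36\right) \left(-79\right)} + \frac{13593}{m} = \frac{\left(-3\right) \left(-119\right)}{\left(-69 + 36\right) \left(-79\right)} + \frac{13593}{-9991} = \frac{357}{\left(-33\right) \left(-79\right)} + 13593 \left(- \frac{1}{9991}\right) = \frac{357}{2607} - \frac{13593}{9991} = 357 \cdot \frac{1}{2607} - \frac{13593}{9991} = \frac{119}{869} - \frac{13593}{9991} = - \frac{10623388}{8682179}$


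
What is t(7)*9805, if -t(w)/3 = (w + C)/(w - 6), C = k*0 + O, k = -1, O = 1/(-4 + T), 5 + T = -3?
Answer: -813815/4 ≈ -2.0345e+5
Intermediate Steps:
T = -8 (T = -5 - 3 = -8)
O = -1/12 (O = 1/(-4 - 8) = 1/(-12) = -1/12 ≈ -0.083333)
C = -1/12 (C = -1*0 - 1/12 = 0 - 1/12 = -1/12 ≈ -0.083333)
t(w) = -3*(-1/12 + w)/(-6 + w) (t(w) = -3*(w - 1/12)/(w - 6) = -3*(-1/12 + w)/(-6 + w))
t(7)*9805 = ((1 - 12*7)/(4*(-6 + 7)))*9805 = ((¼)*(1 - 84)/1)*9805 = ((¼)*1*(-83))*9805 = -83/4*9805 = -813815/4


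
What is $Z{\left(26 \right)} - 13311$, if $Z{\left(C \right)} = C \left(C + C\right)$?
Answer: $-11959$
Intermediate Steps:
$Z{\left(C \right)} = 2 C^{2}$ ($Z{\left(C \right)} = C 2 C = 2 C^{2}$)
$Z{\left(26 \right)} - 13311 = 2 \cdot 26^{2} - 13311 = 2 \cdot 676 - 13311 = 1352 - 13311 = -11959$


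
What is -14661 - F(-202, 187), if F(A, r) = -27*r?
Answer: -9612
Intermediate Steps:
-14661 - F(-202, 187) = -14661 - (-27)*187 = -14661 - 1*(-5049) = -14661 + 5049 = -9612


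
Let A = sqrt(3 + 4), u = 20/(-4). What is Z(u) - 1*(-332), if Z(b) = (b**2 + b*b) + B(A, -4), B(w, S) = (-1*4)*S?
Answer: 398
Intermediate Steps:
u = -5 (u = 20*(-1/4) = -5)
A = sqrt(7) ≈ 2.6458
B(w, S) = -4*S
Z(b) = 16 + 2*b**2 (Z(b) = (b**2 + b*b) - 4*(-4) = (b**2 + b**2) + 16 = 2*b**2 + 16 = 16 + 2*b**2)
Z(u) - 1*(-332) = (16 + 2*(-5)**2) - 1*(-332) = (16 + 2*25) + 332 = (16 + 50) + 332 = 66 + 332 = 398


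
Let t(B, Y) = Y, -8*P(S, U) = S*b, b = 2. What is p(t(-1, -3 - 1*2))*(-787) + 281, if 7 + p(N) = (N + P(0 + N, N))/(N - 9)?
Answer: 312435/56 ≈ 5579.2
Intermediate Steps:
P(S, U) = -S/4 (P(S, U) = -S*2/8 = -S/4)
p(N) = -7 + 3*N/(4*(-9 + N)) (p(N) = -7 + (N - (0 + N)/4)/(N - 9) = -7 + (N - N/4)/(-9 + N) = -7 + (3*N/4)/(-9 + N) = -7 + 3*N/(4*(-9 + N)))
p(t(-1, -3 - 1*2))*(-787) + 281 = ((252 - 25*(-3 - 1*2))/(4*(-9 + (-3 - 1*2))))*(-787) + 281 = ((252 - 25*(-3 - 2))/(4*(-9 + (-3 - 2))))*(-787) + 281 = ((252 - 25*(-5))/(4*(-9 - 5)))*(-787) + 281 = ((1/4)*(252 + 125)/(-14))*(-787) + 281 = ((1/4)*(-1/14)*377)*(-787) + 281 = -377/56*(-787) + 281 = 296699/56 + 281 = 312435/56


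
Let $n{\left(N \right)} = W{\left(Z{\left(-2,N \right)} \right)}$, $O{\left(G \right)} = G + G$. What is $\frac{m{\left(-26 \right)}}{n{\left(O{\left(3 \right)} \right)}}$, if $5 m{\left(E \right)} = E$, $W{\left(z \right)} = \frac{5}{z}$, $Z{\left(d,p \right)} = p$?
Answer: $- \frac{156}{25} \approx -6.24$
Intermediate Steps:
$O{\left(G \right)} = 2 G$
$n{\left(N \right)} = \frac{5}{N}$
$m{\left(E \right)} = \frac{E}{5}$
$\frac{m{\left(-26 \right)}}{n{\left(O{\left(3 \right)} \right)}} = \frac{\frac{1}{5} \left(-26\right)}{5 \frac{1}{2 \cdot 3}} = - \frac{26}{5 \cdot \frac{5}{6}} = \left(- \frac{26}{5}\right) \frac{6}{5} = - \frac{156}{25}$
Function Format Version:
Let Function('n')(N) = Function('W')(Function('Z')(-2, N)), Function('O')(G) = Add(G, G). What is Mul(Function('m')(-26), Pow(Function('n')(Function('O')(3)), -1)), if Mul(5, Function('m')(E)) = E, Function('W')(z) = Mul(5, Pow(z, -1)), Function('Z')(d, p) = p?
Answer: Rational(-156, 25) ≈ -6.2400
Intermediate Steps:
Function('O')(G) = Mul(2, G)
Function('n')(N) = Mul(5, Pow(N, -1))
Function('m')(E) = Mul(Rational(1, 5), E)
Mul(Function('m')(-26), Pow(Function('n')(Function('O')(3)), -1)) = Mul(Mul(Rational(1, 5), -26), Pow(Mul(5, Pow(Mul(2, 3), -1)), -1)) = Mul(Rational(-26, 5), Pow(Mul(5, Pow(6, -1)), -1)) = Mul(Rational(-26, 5), Pow(Mul(5, Rational(1, 6)), -1)) = Mul(Rational(-26, 5), Pow(Rational(5, 6), -1)) = Mul(Rational(-26, 5), Rational(6, 5)) = Rational(-156, 25)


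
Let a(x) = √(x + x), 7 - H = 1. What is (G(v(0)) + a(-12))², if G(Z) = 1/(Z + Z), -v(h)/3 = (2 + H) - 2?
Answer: (1 - 72*I*√6)²/1296 ≈ -23.999 - 0.27217*I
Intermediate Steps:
H = 6 (H = 7 - 1*1 = 7 - 1 = 6)
a(x) = √2*√x (a(x) = √(2*x) = √2*√x)
v(h) = -18 (v(h) = -3*((2 + 6) - 2) = -3*(8 - 2) = -3*6 = -18)
G(Z) = 1/(2*Z)
(G(v(0)) + a(-12))² = ((½)/(-18) + √2*√(-12))² = ((½)*(-1/18) + √2*(2*I*√3))² = (-1/36 + 2*I*√6)²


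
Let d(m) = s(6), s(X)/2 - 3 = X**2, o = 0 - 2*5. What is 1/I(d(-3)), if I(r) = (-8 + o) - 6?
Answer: -1/24 ≈ -0.041667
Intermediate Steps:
o = -10 (o = 0 - 10 = -10)
s(X) = 6 + 2*X**2
d(m) = 78 (d(m) = 6 + 2*6**2 = 6 + 2*36 = 6 + 72 = 78)
I(r) = -24 (I(r) = (-8 - 10) - 6 = -18 - 6 = -24)
1/I(d(-3)) = 1/(-24) = -1/24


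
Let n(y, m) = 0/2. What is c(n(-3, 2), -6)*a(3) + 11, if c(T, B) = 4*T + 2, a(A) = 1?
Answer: 13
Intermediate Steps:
n(y, m) = 0 (n(y, m) = 0*(½) = 0)
c(T, B) = 2 + 4*T
c(n(-3, 2), -6)*a(3) + 11 = (2 + 4*0)*1 + 11 = (2 + 0)*1 + 11 = 2*1 + 11 = 2 + 11 = 13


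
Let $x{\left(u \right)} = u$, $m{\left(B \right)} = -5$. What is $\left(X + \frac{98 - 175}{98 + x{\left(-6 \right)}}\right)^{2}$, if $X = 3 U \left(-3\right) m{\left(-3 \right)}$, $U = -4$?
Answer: $\frac{276789769}{8464} \approx 32702.0$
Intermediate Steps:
$X = -180$ ($X = 3 \left(-4\right) \left(-3\right) \left(-5\right) = \left(-12\right) \left(-3\right) \left(-5\right) = 36 \left(-5\right) = -180$)
$\left(X + \frac{98 - 175}{98 + x{\left(-6 \right)}}\right)^{2} = \left(-180 + \frac{98 - 175}{98 - 6}\right)^{2} = \left(-180 - \frac{77}{92}\right)^{2} = \left(- \frac{16637}{92}\right)^{2} = \frac{276789769}{8464}$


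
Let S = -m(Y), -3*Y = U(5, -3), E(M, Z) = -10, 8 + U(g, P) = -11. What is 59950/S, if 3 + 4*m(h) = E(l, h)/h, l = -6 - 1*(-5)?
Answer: 4556200/87 ≈ 52370.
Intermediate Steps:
U(g, P) = -19 (U(g, P) = -8 - 11 = -19)
l = -1 (l = -6 + 5 = -1)
Y = 19/3 (Y = -⅓*(-19) = 19/3 ≈ 6.3333)
m(h) = -¾ - 5/(2*h) (m(h) = -¾ + (-10/h)/4 = -¾ - 5/(2*h))
S = 87/76 (S = -(-10 - 3*19/3)/(4*19/3) = -3*(-10 - 19)/(4*19) = -3*(-29)/(4*19) = -1*(-87/76) = 87/76 ≈ 1.1447)
59950/S = 59950/(87/76) = 59950*(76/87) = 4556200/87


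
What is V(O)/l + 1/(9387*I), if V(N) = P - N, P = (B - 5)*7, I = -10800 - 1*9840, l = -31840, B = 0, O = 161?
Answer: 237340709/38555788320 ≈ 0.0061558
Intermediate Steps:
I = -20640 (I = -10800 - 9840 = -20640)
P = -35 (P = (0 - 5)*7 = -5*7 = -35)
V(N) = -35 - N
V(O)/l + 1/(9387*I) = (-35 - 1*161)/(-31840) + 1/(9387*(-20640)) = (-35 - 161)*(-1/31840) + (1/9387)*(-1/20640) = -196*(-1/31840) - 1/193747680 = 49/7960 - 1/193747680 = 237340709/38555788320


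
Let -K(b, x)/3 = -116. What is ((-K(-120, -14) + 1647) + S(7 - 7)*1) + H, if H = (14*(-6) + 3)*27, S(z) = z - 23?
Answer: -911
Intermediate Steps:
S(z) = -23 + z
K(b, x) = 348 (K(b, x) = -3*(-116) = 348)
H = -2187 (H = (-84 + 3)*27 = -81*27 = -2187)
((-K(-120, -14) + 1647) + S(7 - 7)*1) + H = ((-1*348 + 1647) + (-23 + (7 - 7))*1) - 2187 = ((-348 + 1647) + (-23 + 0)*1) - 2187 = (1299 - 23*1) - 2187 = (1299 - 23) - 2187 = 1276 - 2187 = -911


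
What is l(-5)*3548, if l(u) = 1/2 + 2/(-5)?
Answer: 1774/5 ≈ 354.80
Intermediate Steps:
l(u) = ⅒ (l(u) = 1*(½) + 2*(-⅕) = ½ - ⅖ = ⅒)
l(-5)*3548 = (⅒)*3548 = 1774/5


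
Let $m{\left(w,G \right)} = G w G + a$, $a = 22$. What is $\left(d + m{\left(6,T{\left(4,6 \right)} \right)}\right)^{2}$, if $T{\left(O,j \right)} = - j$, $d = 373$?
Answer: $373321$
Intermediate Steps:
$m{\left(w,G \right)} = 22 + w G^{2}$ ($m{\left(w,G \right)} = G w G + 22 = w G^{2} + 22 = 22 + w G^{2}$)
$\left(d + m{\left(6,T{\left(4,6 \right)} \right)}\right)^{2} = \left(373 + \left(22 + 6 \left(\left(-1\right) 6\right)^{2}\right)\right)^{2} = \left(373 + \left(22 + 6 \left(-6\right)^{2}\right)\right)^{2} = \left(373 + \left(22 + 6 \cdot 36\right)\right)^{2} = \left(373 + \left(22 + 216\right)\right)^{2} = \left(373 + 238\right)^{2} = 611^{2} = 373321$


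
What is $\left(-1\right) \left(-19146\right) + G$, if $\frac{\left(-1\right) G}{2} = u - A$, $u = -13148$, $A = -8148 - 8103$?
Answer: $12940$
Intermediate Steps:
$A = -16251$
$G = -6206$ ($G = - 2 \left(-13148 - -16251\right) = - 2 \left(-13148 + 16251\right) = \left(-2\right) 3103 = -6206$)
$\left(-1\right) \left(-19146\right) + G = \left(-1\right) \left(-19146\right) - 6206 = 19146 - 6206 = 12940$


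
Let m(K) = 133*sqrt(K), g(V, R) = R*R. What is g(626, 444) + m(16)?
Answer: 197668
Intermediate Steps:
g(V, R) = R**2
g(626, 444) + m(16) = 444**2 + 133*sqrt(16) = 197136 + 133*4 = 197136 + 532 = 197668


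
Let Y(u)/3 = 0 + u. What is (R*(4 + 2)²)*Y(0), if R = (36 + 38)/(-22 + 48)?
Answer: 0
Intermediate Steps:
R = 37/13 (R = 74/26 = 74*(1/26) = 37/13 ≈ 2.8462)
Y(u) = 3*u (Y(u) = 3*(0 + u) = 3*u)
(R*(4 + 2)²)*Y(0) = (37*(4 + 2)²/13)*(3*0) = ((37/13)*6²)*0 = ((37/13)*36)*0 = (1332/13)*0 = 0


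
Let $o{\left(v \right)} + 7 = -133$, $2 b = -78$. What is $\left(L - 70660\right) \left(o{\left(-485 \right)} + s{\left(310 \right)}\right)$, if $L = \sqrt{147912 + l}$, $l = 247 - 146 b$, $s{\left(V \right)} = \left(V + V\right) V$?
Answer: $-13570959600 + 192060 \sqrt{153853} \approx -1.3496 \cdot 10^{10}$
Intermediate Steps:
$b = -39$ ($b = \frac{1}{2} \left(-78\right) = -39$)
$o{\left(v \right)} = -140$ ($o{\left(v \right)} = -7 - 133 = -140$)
$s{\left(V \right)} = 2 V^{2}$ ($s{\left(V \right)} = 2 V V = 2 V^{2}$)
$l = 5941$ ($l = 247 - -5694 = 247 + 5694 = 5941$)
$L = \sqrt{153853}$ ($L = \sqrt{147912 + 5941} = \sqrt{153853} \approx 392.24$)
$\left(L - 70660\right) \left(o{\left(-485 \right)} + s{\left(310 \right)}\right) = \left(\sqrt{153853} - 70660\right) \left(-140 + 2 \cdot 310^{2}\right) = \left(-70660 + \sqrt{153853}\right) \left(-140 + 2 \cdot 96100\right) = \left(-70660 + \sqrt{153853}\right) \left(-140 + 192200\right) = \left(-70660 + \sqrt{153853}\right) 192060 = -13570959600 + 192060 \sqrt{153853}$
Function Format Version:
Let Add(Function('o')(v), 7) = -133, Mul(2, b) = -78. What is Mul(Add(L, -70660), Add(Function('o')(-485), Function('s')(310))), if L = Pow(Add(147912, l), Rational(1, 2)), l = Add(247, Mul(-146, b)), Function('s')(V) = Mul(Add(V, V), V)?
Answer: Add(-13570959600, Mul(192060, Pow(153853, Rational(1, 2)))) ≈ -1.3496e+10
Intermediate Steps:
b = -39 (b = Mul(Rational(1, 2), -78) = -39)
Function('o')(v) = -140 (Function('o')(v) = Add(-7, -133) = -140)
Function('s')(V) = Mul(2, Pow(V, 2)) (Function('s')(V) = Mul(Mul(2, V), V) = Mul(2, Pow(V, 2)))
l = 5941 (l = Add(247, Mul(-146, -39)) = Add(247, 5694) = 5941)
L = Pow(153853, Rational(1, 2)) (L = Pow(Add(147912, 5941), Rational(1, 2)) = Pow(153853, Rational(1, 2)) ≈ 392.24)
Mul(Add(L, -70660), Add(Function('o')(-485), Function('s')(310))) = Mul(Add(Pow(153853, Rational(1, 2)), -70660), Add(-140, Mul(2, Pow(310, 2)))) = Mul(Add(-70660, Pow(153853, Rational(1, 2))), Add(-140, Mul(2, 96100))) = Mul(Add(-70660, Pow(153853, Rational(1, 2))), Add(-140, 192200)) = Mul(Add(-70660, Pow(153853, Rational(1, 2))), 192060) = Add(-13570959600, Mul(192060, Pow(153853, Rational(1, 2))))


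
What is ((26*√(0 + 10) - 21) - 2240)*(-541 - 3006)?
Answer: 8019767 - 92222*√10 ≈ 7.7281e+6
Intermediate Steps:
((26*√(0 + 10) - 21) - 2240)*(-541 - 3006) = ((26*√10 - 21) - 2240)*(-3547) = ((-21 + 26*√10) - 2240)*(-3547) = (-2261 + 26*√10)*(-3547) = 8019767 - 92222*√10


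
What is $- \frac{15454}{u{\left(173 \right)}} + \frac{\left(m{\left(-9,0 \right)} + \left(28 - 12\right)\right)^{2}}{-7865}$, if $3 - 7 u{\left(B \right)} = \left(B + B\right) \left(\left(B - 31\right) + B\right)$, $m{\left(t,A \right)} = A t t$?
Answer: $\frac{822919298}{857182755} \approx 0.96003$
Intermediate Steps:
$m{\left(t,A \right)} = A t^{2}$
$u{\left(B \right)} = \frac{3}{7} - \frac{2 B \left(-31 + 2 B\right)}{7}$ ($u{\left(B \right)} = \frac{3}{7} - \frac{\left(B + B\right) \left(\left(B - 31\right) + B\right)}{7} = \frac{3}{7} - \frac{2 B \left(\left(-31 + B\right) + B\right)}{7} = \frac{3}{7} - \frac{2 B \left(-31 + 2 B\right)}{7}$)
$- \frac{15454}{u{\left(173 \right)}} + \frac{\left(m{\left(-9,0 \right)} + \left(28 - 12\right)\right)^{2}}{-7865} = - \frac{15454}{\frac{3}{7} - \frac{4 \cdot 173^{2}}{7} + \frac{62}{7} \cdot 173} + \frac{\left(0 \left(-9\right)^{2} + \left(28 - 12\right)\right)^{2}}{-7865} = - \frac{15454}{\frac{3}{7} - \frac{119716}{7} + \frac{10726}{7}} + \left(0 \cdot 81 + 16\right)^{2} \left(- \frac{1}{7865}\right) = - \frac{15454}{\frac{3}{7} - \frac{119716}{7} + \frac{10726}{7}} + \left(0 + 16\right)^{2} \left(- \frac{1}{7865}\right) = - \frac{15454}{- \frac{108987}{7}} + 16^{2} \left(- \frac{1}{7865}\right) = \left(-15454\right) \left(- \frac{7}{108987}\right) + 256 \left(- \frac{1}{7865}\right) = \frac{108178}{108987} - \frac{256}{7865} = \frac{822919298}{857182755}$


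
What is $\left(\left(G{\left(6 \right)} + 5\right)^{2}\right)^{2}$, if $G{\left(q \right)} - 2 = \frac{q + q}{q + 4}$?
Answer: $\frac{2825761}{625} \approx 4521.2$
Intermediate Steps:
$G{\left(q \right)} = 2 + \frac{2 q}{4 + q}$ ($G{\left(q \right)} = 2 + \frac{q + q}{q + 4} = 2 + \frac{2 q}{4 + q}$)
$\left(\left(G{\left(6 \right)} + 5\right)^{2}\right)^{2} = \left(\left(\frac{4 \left(2 + 6\right)}{4 + 6} + 5\right)^{2}\right)^{2} = \left(\left(4 \cdot \frac{1}{10} \cdot 8 + 5\right)^{2}\right)^{2} = \left(\left(\frac{16}{5} + 5\right)^{2}\right)^{2} = \left(\left(\frac{41}{5}\right)^{2}\right)^{2} = \left(\frac{1681}{25}\right)^{2} = \frac{2825761}{625}$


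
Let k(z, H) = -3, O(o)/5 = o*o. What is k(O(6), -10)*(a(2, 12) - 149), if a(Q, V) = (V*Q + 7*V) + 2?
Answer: 117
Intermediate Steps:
O(o) = 5*o² (O(o) = 5*(o*o) = 5*o²)
a(Q, V) = 2 + 7*V + Q*V (a(Q, V) = (Q*V + 7*V) + 2 = (7*V + Q*V) + 2 = 2 + 7*V + Q*V)
k(O(6), -10)*(a(2, 12) - 149) = -3*((2 + 7*12 + 2*12) - 149) = -3*((2 + 84 + 24) - 149) = -3*(110 - 149) = -3*(-39) = 117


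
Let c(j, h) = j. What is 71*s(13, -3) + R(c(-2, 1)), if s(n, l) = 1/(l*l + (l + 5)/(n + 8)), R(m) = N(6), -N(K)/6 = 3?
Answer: -1947/191 ≈ -10.194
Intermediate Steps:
N(K) = -18 (N(K) = -6*3 = -18)
R(m) = -18
s(n, l) = 1/(l² + (5 + l)/(8 + n))
71*s(13, -3) + R(c(-2, 1)) = 71*((8 + 13)/(5 - 3 + 8*(-3)² + 13*(-3)²)) - 18 = 71*(21/(5 - 3 + 8*9 + 13*9)) - 18 = 71*(21/(5 - 3 + 72 + 117)) - 18 = 71*(21/191) - 18 = 1491/191 - 18 = -1947/191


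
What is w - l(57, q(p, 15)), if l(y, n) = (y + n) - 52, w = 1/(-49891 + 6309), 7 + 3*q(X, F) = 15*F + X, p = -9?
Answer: -9762371/130746 ≈ -74.667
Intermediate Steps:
q(X, F) = -7/3 + 5*F + X/3 (q(X, F) = -7/3 + (15*F + X)/3 = -7/3 + (X + 15*F)/3 = -7/3 + (5*F + X/3) = -7/3 + 5*F + X/3)
w = -1/43582 (w = 1/(-43582) = -1/43582 ≈ -2.2945e-5)
l(y, n) = -52 + n + y (l(y, n) = (n + y) - 52 = -52 + n + y)
w - l(57, q(p, 15)) = -1/43582 - (-52 + (-7/3 + 5*15 + (⅓)*(-9)) + 57) = -1/43582 - (-52 + (-7/3 + 75 - 3) + 57) = -1/43582 - (-52 + 209/3 + 57) = -1/43582 - 1*224/3 = -1/43582 - 224/3 = -9762371/130746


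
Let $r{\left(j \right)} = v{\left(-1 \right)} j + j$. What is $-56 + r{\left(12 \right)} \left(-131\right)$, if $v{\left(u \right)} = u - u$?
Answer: $-1628$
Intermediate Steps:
$v{\left(u \right)} = 0$
$r{\left(j \right)} = j$ ($r{\left(j \right)} = 0 j + j = 0 + j = j$)
$-56 + r{\left(12 \right)} \left(-131\right) = -56 + 12 \left(-131\right) = -56 - 1572 = -1628$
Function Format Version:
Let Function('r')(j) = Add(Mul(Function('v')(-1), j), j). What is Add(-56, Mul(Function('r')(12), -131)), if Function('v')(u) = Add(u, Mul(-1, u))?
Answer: -1628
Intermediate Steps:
Function('v')(u) = 0
Function('r')(j) = j (Function('r')(j) = Add(Mul(0, j), j) = Add(0, j) = j)
Add(-56, Mul(Function('r')(12), -131)) = Add(-56, Mul(12, -131)) = Add(-56, -1572) = -1628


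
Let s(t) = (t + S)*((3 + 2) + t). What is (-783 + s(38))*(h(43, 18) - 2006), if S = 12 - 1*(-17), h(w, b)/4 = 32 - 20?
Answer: -4107884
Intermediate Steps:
h(w, b) = 48 (h(w, b) = 4*(32 - 20) = 4*12 = 48)
S = 29 (S = 12 + 17 = 29)
s(t) = (5 + t)*(29 + t) (s(t) = (t + 29)*((3 + 2) + t) = (29 + t)*(5 + t) = (5 + t)*(29 + t))
(-783 + s(38))*(h(43, 18) - 2006) = (-783 + (145 + 38² + 34*38))*(48 - 2006) = (-783 + (145 + 1444 + 1292))*(-1958) = (-783 + 2881)*(-1958) = 2098*(-1958) = -4107884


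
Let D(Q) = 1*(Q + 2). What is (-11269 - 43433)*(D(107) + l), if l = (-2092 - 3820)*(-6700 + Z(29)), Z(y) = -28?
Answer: -2175829213590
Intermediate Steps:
D(Q) = 2 + Q (D(Q) = 1*(2 + Q) = 2 + Q)
l = 39775936 (l = (-2092 - 3820)*(-6700 - 28) = -5912*(-6728) = 39775936)
(-11269 - 43433)*(D(107) + l) = (-11269 - 43433)*((2 + 107) + 39775936) = -54702*(109 + 39775936) = -54702*39776045 = -2175829213590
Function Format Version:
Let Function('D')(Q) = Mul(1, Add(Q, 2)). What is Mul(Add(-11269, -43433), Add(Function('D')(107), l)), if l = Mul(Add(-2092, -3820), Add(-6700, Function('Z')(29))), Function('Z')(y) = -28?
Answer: -2175829213590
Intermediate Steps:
Function('D')(Q) = Add(2, Q) (Function('D')(Q) = Mul(1, Add(2, Q)) = Add(2, Q))
l = 39775936 (l = Mul(Add(-2092, -3820), Add(-6700, -28)) = Mul(-5912, -6728) = 39775936)
Mul(Add(-11269, -43433), Add(Function('D')(107), l)) = Mul(Add(-11269, -43433), Add(Add(2, 107), 39775936)) = Mul(-54702, Add(109, 39775936)) = Mul(-54702, 39776045) = -2175829213590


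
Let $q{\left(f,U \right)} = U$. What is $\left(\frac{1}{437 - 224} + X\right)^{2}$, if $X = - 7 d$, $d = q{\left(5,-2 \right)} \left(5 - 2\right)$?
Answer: $\frac{80048809}{45369} \approx 1764.4$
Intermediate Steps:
$d = -6$ ($d = - 2 \left(5 - 2\right) = \left(-2\right) 3 = -6$)
$X = 42$ ($X = \left(-7\right) \left(-6\right) = 42$)
$\left(\frac{1}{437 - 224} + X\right)^{2} = \left(\frac{1}{437 - 224} + 42\right)^{2} = \left(\frac{1}{213} + 42\right)^{2} = \left(\frac{8947}{213}\right)^{2} = \frac{80048809}{45369}$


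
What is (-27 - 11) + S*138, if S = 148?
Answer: 20386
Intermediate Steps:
(-27 - 11) + S*138 = (-27 - 11) + 148*138 = -38 + 20424 = 20386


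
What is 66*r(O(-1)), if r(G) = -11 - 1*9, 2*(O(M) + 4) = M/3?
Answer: -1320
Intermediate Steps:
O(M) = -4 + M/6 (O(M) = -4 + (M/3)/2 = -4 + M/6)
r(G) = -20 (r(G) = -11 - 9 = -20)
66*r(O(-1)) = 66*(-20) = -1320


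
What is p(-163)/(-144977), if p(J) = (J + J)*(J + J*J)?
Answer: 8608356/144977 ≈ 59.377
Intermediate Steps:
p(J) = 2*J*(J + J²) (p(J) = (2*J)*(J + J²) = 2*J*(J + J²))
p(-163)/(-144977) = (2*(-163)²*(1 - 163))/(-144977) = (2*26569*(-162))*(-1/144977) = -8608356*(-1/144977) = 8608356/144977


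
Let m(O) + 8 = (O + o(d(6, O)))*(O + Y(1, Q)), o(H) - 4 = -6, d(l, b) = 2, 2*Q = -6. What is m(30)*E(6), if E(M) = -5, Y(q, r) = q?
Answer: -4300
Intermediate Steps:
Q = -3 (Q = (½)*(-6) = -3)
o(H) = -2 (o(H) = 4 - 6 = -2)
m(O) = -8 + (1 + O)*(-2 + O) (m(O) = -8 + (O - 2)*(O + 1) = -8 + (-2 + O)*(1 + O) = -8 + (1 + O)*(-2 + O))
m(30)*E(6) = (-10 + 30² - 1*30)*(-5) = (-10 + 900 - 30)*(-5) = 860*(-5) = -4300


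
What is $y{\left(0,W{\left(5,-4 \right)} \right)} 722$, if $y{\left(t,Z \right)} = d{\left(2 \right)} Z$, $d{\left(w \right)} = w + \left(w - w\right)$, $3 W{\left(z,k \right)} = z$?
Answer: $\frac{7220}{3} \approx 2406.7$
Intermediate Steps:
$W{\left(z,k \right)} = \frac{z}{3}$
$d{\left(w \right)} = w$ ($d{\left(w \right)} = w + 0 = w$)
$y{\left(t,Z \right)} = 2 Z$
$y{\left(0,W{\left(5,-4 \right)} \right)} 722 = 2 \cdot \frac{1}{3} \cdot 5 \cdot 722 = 2 \cdot \frac{5}{3} \cdot 722 = \frac{10}{3} \cdot 722 = \frac{7220}{3}$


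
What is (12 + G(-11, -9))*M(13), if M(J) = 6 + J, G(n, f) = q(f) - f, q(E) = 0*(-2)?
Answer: 399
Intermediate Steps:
q(E) = 0
G(n, f) = -f (G(n, f) = 0 - f = -f)
(12 + G(-11, -9))*M(13) = (12 - 1*(-9))*(6 + 13) = (12 + 9)*19 = 21*19 = 399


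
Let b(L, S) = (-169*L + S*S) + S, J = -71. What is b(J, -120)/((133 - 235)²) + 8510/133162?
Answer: 1793951119/692708724 ≈ 2.5898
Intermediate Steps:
b(L, S) = S + S² - 169*L (b(L, S) = (-169*L + S²) + S = (S² - 169*L) + S = S + S² - 169*L)
b(J, -120)/((133 - 235)²) + 8510/133162 = (-120 + (-120)² - 169*(-71))/((133 - 235)²) + 8510/133162 = (-120 + 14400 + 11999)/((-102)²) + 8510*(1/133162) = 26279/10404 + 4255/66581 = 1793951119/692708724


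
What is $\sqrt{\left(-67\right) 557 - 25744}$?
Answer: $21 i \sqrt{143} \approx 251.12 i$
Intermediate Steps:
$\sqrt{\left(-67\right) 557 - 25744} = \sqrt{-37319 - 25744} = \sqrt{-63063} = 21 i \sqrt{143}$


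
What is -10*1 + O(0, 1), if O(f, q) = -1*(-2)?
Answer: -8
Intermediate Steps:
O(f, q) = 2
-10*1 + O(0, 1) = -10*1 + 2 = -10 + 2 = -8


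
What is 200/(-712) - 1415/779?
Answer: -145410/69331 ≈ -2.0973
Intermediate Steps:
200/(-712) - 1415/779 = 200*(-1/712) - 1415*1/779 = -25/89 - 1415/779 = -145410/69331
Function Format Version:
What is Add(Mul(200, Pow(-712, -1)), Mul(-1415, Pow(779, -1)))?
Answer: Rational(-145410, 69331) ≈ -2.0973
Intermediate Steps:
Add(Mul(200, Pow(-712, -1)), Mul(-1415, Pow(779, -1))) = Add(Mul(200, Rational(-1, 712)), Mul(-1415, Rational(1, 779))) = Add(Rational(-25, 89), Rational(-1415, 779)) = Rational(-145410, 69331)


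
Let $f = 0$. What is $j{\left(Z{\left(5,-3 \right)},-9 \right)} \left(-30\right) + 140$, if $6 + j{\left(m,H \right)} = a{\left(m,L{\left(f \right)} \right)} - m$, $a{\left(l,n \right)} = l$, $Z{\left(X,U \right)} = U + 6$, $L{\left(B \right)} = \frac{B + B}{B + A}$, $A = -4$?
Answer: $320$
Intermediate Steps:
$L{\left(B \right)} = \frac{2 B}{-4 + B}$ ($L{\left(B \right)} = \frac{B + B}{B - 4} = \frac{2 B}{-4 + B}$)
$Z{\left(X,U \right)} = 6 + U$
$j{\left(m,H \right)} = -6$ ($j{\left(m,H \right)} = -6 + \left(m - m\right) = -6 + 0 = -6$)
$j{\left(Z{\left(5,-3 \right)},-9 \right)} \left(-30\right) + 140 = \left(-6\right) \left(-30\right) + 140 = 180 + 140 = 320$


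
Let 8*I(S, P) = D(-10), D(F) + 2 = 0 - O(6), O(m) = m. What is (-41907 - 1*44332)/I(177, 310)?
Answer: 86239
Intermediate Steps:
D(F) = -8 (D(F) = -2 + (0 - 1*6) = -2 + (0 - 6) = -2 - 6 = -8)
I(S, P) = -1 (I(S, P) = (1/8)*(-8) = -1)
(-41907 - 1*44332)/I(177, 310) = (-41907 - 1*44332)/(-1) = (-41907 - 44332)*(-1) = -86239*(-1) = 86239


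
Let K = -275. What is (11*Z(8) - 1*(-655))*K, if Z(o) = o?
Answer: -204325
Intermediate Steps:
(11*Z(8) - 1*(-655))*K = (11*8 - 1*(-655))*(-275) = (88 + 655)*(-275) = 743*(-275) = -204325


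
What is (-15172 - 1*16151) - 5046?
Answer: -36369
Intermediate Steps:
(-15172 - 1*16151) - 5046 = (-15172 - 16151) - 5046 = -31323 - 5046 = -36369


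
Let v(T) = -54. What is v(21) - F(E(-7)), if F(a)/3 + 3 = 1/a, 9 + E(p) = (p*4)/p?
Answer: -222/5 ≈ -44.400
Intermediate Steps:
E(p) = -5 (E(p) = -9 + (p*4)/p = -9 + (4*p)/p = -9 + 4 = -5)
F(a) = -9 + 3/a
v(21) - F(E(-7)) = -54 - (-9 + 3/(-5)) = -54 - (-9 + 3*(-⅕)) = -54 - (-9 - ⅗) = -54 - 1*(-48/5) = -54 + 48/5 = -222/5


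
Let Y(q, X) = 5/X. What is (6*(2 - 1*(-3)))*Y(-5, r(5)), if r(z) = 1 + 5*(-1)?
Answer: -75/2 ≈ -37.500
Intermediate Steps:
r(z) = -4 (r(z) = 1 - 5 = -4)
(6*(2 - 1*(-3)))*Y(-5, r(5)) = (6*(2 - 1*(-3)))*(5/(-4)) = (6*(2 + 3))*(5*(-1/4)) = (6*5)*(-5/4) = 30*(-5/4) = -75/2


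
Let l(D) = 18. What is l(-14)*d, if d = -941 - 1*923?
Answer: -33552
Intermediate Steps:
d = -1864 (d = -941 - 923 = -1864)
l(-14)*d = 18*(-1864) = -33552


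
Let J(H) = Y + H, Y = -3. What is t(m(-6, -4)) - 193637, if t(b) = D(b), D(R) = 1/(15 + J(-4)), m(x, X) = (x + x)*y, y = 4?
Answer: -1549095/8 ≈ -1.9364e+5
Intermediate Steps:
J(H) = -3 + H
m(x, X) = 8*x (m(x, X) = (x + x)*4 = (2*x)*4 = 8*x)
D(R) = ⅛ (D(R) = 1/(15 + (-3 - 4)) = 1/(15 - 7) = 1/8 = ⅛)
t(b) = ⅛
t(m(-6, -4)) - 193637 = ⅛ - 193637 = -1549095/8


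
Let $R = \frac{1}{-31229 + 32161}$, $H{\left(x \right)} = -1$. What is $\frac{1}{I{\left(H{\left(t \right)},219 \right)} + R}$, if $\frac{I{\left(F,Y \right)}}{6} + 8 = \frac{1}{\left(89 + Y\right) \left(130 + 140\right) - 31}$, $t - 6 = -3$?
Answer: $- \frac{77476228}{3718770223} \approx -0.020834$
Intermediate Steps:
$t = 3$ ($t = 6 - 3 = 3$)
$R = \frac{1}{932} \approx 0.001073$
$I{\left(F,Y \right)} = -48 + \frac{6}{23999 + 270 Y}$ ($I{\left(F,Y \right)} = -48 + \frac{6}{\left(89 + Y\right) \left(130 + 140\right) - 31} = -48 + \frac{6}{\left(89 + Y\right) 270 - 31} = -48 + \frac{6}{\left(24030 + 270 Y\right) - 31} = -48 + \frac{6}{23999 + 270 Y}$)
$\frac{1}{I{\left(H{\left(t \right)},219 \right)} + R} = \frac{1}{\frac{18 \left(-63997 - 157680\right)}{23999 + 270 \cdot 219} + \frac{1}{932}} = \frac{1}{\frac{18 \left(-63997 - 157680\right)}{23999 + 59130} + \frac{1}{932}} = \frac{1}{18 \cdot \frac{1}{83129} \left(-221677\right) + \frac{1}{932}} = \frac{1}{- \frac{3990186}{83129} + \frac{1}{932}} = \frac{1}{- \frac{3718770223}{77476228}} = - \frac{77476228}{3718770223}$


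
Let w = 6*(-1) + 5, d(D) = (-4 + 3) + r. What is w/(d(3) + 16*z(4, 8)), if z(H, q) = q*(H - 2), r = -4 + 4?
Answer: -1/255 ≈ -0.0039216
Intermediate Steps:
r = 0
d(D) = -1 (d(D) = (-4 + 3) + 0 = -1 + 0 = -1)
z(H, q) = q*(-2 + H)
w = -1 (w = -6 + 5 = -1)
w/(d(3) + 16*z(4, 8)) = -1/(-1 + 16*(8*(-2 + 4))) = -1/(-1 + 16*(8*2)) = -1/(-1 + 16*16) = -1/(-1 + 256) = -1/255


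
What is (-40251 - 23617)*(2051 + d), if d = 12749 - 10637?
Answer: -265882484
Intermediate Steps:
d = 2112
(-40251 - 23617)*(2051 + d) = (-40251 - 23617)*(2051 + 2112) = -63868*4163 = -265882484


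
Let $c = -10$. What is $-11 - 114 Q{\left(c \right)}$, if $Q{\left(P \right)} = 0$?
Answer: $-11$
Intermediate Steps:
$-11 - 114 Q{\left(c \right)} = -11 - 0 = -11 + 0 = -11$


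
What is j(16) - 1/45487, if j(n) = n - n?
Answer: -1/45487 ≈ -2.1984e-5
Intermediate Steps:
j(n) = 0
j(16) - 1/45487 = 0 - 1/45487 = -1/45487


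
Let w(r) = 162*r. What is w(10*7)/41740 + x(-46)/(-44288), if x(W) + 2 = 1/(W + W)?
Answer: 2310625327/8503473152 ≈ 0.27173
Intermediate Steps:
x(W) = -2 + 1/(2*W) (x(W) = -2 + 1/(W + W) = -2 + 1/(2*W))
w(10*7)/41740 + x(-46)/(-44288) = (162*(10*7))/41740 + (-2 + (½)/(-46))/(-44288) = (162*70)*(1/41740) + (-2 + (½)*(-1/46))*(-1/44288) = 11340*(1/41740) + (-2 - 1/92)*(-1/44288) = 567/2087 - 185/92*(-1/44288) = 567/2087 + 185/4074496 = 2310625327/8503473152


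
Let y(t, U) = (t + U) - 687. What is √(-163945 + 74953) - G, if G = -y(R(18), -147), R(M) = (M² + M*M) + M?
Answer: -168 + 12*I*√618 ≈ -168.0 + 298.32*I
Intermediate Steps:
R(M) = M + 2*M² (R(M) = (M² + M²) + M = 2*M² + M = M + 2*M²)
y(t, U) = -687 + U + t (y(t, U) = (U + t) - 687 = -687 + U + t)
G = 168 (G = -(-687 - 147 + 18*(1 + 2*18)) = -(-687 - 147 + 18*(1 + 36)) = -(-687 - 147 + 18*37) = -(-687 - 147 + 666) = -1*(-168) = 168)
√(-163945 + 74953) - G = √(-163945 + 74953) - 1*168 = √(-88992) - 168 = 12*I*√618 - 168 = -168 + 12*I*√618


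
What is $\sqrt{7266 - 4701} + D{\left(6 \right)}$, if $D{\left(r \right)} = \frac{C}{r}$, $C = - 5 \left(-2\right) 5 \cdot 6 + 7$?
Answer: $\frac{307}{6} + 3 \sqrt{285} \approx 101.81$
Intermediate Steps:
$C = 307$ ($C = - 5 \left(\left(-10\right) 6\right) + 7 = \left(-5\right) \left(-60\right) + 7 = 300 + 7 = 307$)
$D{\left(r \right)} = \frac{307}{r}$
$\sqrt{7266 - 4701} + D{\left(6 \right)} = \sqrt{7266 - 4701} + \frac{307}{6} = \sqrt{2565} + 307 \cdot \frac{1}{6} = 3 \sqrt{285} + \frac{307}{6} = \frac{307}{6} + 3 \sqrt{285}$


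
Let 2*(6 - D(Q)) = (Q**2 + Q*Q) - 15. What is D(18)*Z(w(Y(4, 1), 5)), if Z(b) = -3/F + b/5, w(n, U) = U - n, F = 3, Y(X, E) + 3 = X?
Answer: 621/10 ≈ 62.100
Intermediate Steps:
Y(X, E) = -3 + X
Z(b) = -1 + b/5 (Z(b) = -3/3 + b/5 = -3*1/3 + b*(1/5) = -1 + b/5)
D(Q) = 27/2 - Q**2 (D(Q) = 6 - ((Q**2 + Q*Q) - 15)/2 = 6 - ((Q**2 + Q**2) - 15)/2 = 6 - (2*Q**2 - 15)/2 = 6 - (-15 + 2*Q**2)/2 = 6 + (15/2 - Q**2) = 27/2 - Q**2)
D(18)*Z(w(Y(4, 1), 5)) = (27/2 - 1*18**2)*(-1 + (5 - (-3 + 4))/5) = (27/2 - 1*324)*(-1 + (5 - 1*1)/5) = (27/2 - 324)*(-1 + (5 - 1)/5) = -621*(-1 + (1/5)*4)/2 = -621*(-1 + 4/5)/2 = -621/2*(-1/5) = 621/10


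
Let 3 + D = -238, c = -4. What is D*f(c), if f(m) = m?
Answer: 964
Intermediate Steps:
D = -241 (D = -3 - 238 = -241)
D*f(c) = -241*(-4) = 964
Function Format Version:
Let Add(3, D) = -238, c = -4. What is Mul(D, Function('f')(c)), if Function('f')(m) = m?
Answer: 964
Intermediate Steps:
D = -241 (D = Add(-3, -238) = -241)
Mul(D, Function('f')(c)) = Mul(-241, -4) = 964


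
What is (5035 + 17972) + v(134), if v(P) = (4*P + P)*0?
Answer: 23007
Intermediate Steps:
v(P) = 0 (v(P) = (5*P)*0 = 0)
(5035 + 17972) + v(134) = (5035 + 17972) + 0 = 23007 + 0 = 23007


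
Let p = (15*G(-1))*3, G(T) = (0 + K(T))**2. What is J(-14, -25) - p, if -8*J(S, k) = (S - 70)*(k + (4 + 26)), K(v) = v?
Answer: 15/2 ≈ 7.5000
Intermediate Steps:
G(T) = T**2 (G(T) = (0 + T)**2 = T**2)
J(S, k) = -(-70 + S)*(30 + k)/8 (J(S, k) = -(S - 70)*(k + (4 + 26))/8 = -(-70 + S)*(k + 30)/8 = -(-70 + S)*(30 + k)/8)
p = 45 (p = (15*(-1)**2)*3 = (15*1)*3 = 15*3 = 45)
J(-14, -25) - p = (525/2 - 15/4*(-14) + (35/4)*(-25) - 1/8*(-14)*(-25)) - 1*45 = (525/2 + 105/2 - 875/4 - 175/4) - 45 = 105/2 - 45 = 15/2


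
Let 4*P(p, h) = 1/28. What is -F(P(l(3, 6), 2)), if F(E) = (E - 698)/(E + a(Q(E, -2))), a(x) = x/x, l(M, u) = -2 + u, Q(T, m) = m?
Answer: 78175/113 ≈ 691.81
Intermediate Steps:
P(p, h) = 1/112 (P(p, h) = (1/4)/28 = (1/4)*(1/28) = 1/112)
a(x) = 1
F(E) = (-698 + E)/(1 + E) (F(E) = (E - 698)/(E + 1) = (-698 + E)/(1 + E))
-F(P(l(3, 6), 2)) = -(-698 + 1/112)/(1 + 1/112) = -(-78175)/(113/112*112) = -112*(-78175)/(113*112) = -1*(-78175/113) = 78175/113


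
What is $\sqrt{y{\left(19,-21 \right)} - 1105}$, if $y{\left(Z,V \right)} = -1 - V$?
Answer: $i \sqrt{1085} \approx 32.939 i$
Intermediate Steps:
$\sqrt{y{\left(19,-21 \right)} - 1105} = \sqrt{\left(-1 - -21\right) - 1105} = \sqrt{\left(-1 + 21\right) - 1105} = \sqrt{20 - 1105} = \sqrt{-1085} = i \sqrt{1085}$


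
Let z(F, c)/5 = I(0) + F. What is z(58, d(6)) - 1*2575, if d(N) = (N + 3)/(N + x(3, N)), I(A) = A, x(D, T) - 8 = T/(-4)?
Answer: -2285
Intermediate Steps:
x(D, T) = 8 - T/4 (x(D, T) = 8 + T/(-4) = 8 + T*(-¼) = 8 - T/4)
d(N) = (3 + N)/(8 + 3*N/4) (d(N) = (N + 3)/(N + (8 - N/4)) = (3 + N)/(8 + 3*N/4))
z(F, c) = 5*F (z(F, c) = 5*(0 + F) = 5*F)
z(58, d(6)) - 1*2575 = 5*58 - 1*2575 = 290 - 2575 = -2285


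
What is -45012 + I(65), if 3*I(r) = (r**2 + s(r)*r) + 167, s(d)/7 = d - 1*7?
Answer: -104254/3 ≈ -34751.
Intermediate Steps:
s(d) = -49 + 7*d (s(d) = 7*(d - 1*7) = 7*(d - 7) = 7*(-7 + d) = -49 + 7*d)
I(r) = 167/3 + r**2/3 + r*(-49 + 7*r)/3 (I(r) = ((r**2 + (-49 + 7*r)*r) + 167)/3 = ((r**2 + r*(-49 + 7*r)) + 167)/3 = (167 + r**2 + r*(-49 + 7*r))/3 = 167/3 + r**2/3 + r*(-49 + 7*r)/3)
-45012 + I(65) = -45012 + (167/3 - 49/3*65 + (8/3)*65**2) = -45012 + (167/3 - 3185/3 + (8/3)*4225) = -45012 + (167/3 - 3185/3 + 33800/3) = -45012 + 30782/3 = -104254/3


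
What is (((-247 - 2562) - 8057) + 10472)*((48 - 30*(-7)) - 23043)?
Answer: 8977290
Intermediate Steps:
(((-247 - 2562) - 8057) + 10472)*((48 - 30*(-7)) - 23043) = ((-2809 - 8057) + 10472)*((48 + 210) - 23043) = (-10866 + 10472)*(258 - 23043) = -394*(-22785) = 8977290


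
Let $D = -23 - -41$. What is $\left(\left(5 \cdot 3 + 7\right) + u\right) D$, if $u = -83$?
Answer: $-1098$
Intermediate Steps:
$D = 18$ ($D = -23 + 41 = 18$)
$\left(\left(5 \cdot 3 + 7\right) + u\right) D = \left(\left(5 \cdot 3 + 7\right) - 83\right) 18 = \left(\left(15 + 7\right) - 83\right) 18 = \left(22 - 83\right) 18 = \left(-61\right) 18 = -1098$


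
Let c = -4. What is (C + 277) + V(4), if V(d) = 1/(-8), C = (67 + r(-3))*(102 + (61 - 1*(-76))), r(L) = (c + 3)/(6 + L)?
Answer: 389045/24 ≈ 16210.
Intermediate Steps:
r(L) = -1/(6 + L) (r(L) = (-4 + 3)/(6 + L) = -1/(6 + L))
C = 47800/3 (C = (67 - 1/(6 - 3))*(102 + (61 - 1*(-76))) = (67 - 1/3)*(102 + (61 + 76)) = (67 - 1*⅓)*(102 + 137) = (67 - ⅓)*239 = (200/3)*239 = 47800/3 ≈ 15933.)
V(d) = -⅛
(C + 277) + V(4) = (47800/3 + 277) - ⅛ = 48631/3 - ⅛ = 389045/24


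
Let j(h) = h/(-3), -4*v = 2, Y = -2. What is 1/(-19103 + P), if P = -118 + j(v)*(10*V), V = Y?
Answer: -3/57673 ≈ -5.2017e-5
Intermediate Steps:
v = -1/2 (v = -1/4*2 = -1/2 ≈ -0.50000)
V = -2
j(h) = -h/3 (j(h) = h*(-1/3) = -h/3)
P = -364/3 (P = -118 + (-1/3*(-1/2))*(10*(-2)) = -118 + (1/6)*(-20) = -118 - 10/3 = -364/3 ≈ -121.33)
1/(-19103 + P) = 1/(-19103 - 364/3) = 1/(-57673/3) = -3/57673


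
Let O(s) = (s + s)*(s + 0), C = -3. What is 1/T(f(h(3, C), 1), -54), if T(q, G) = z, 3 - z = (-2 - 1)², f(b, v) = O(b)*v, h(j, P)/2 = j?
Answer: -⅙ ≈ -0.16667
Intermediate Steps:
O(s) = 2*s² (O(s) = (2*s)*s = 2*s²)
h(j, P) = 2*j
f(b, v) = 2*v*b² (f(b, v) = (2*b²)*v = 2*v*b²)
z = -6 (z = 3 - (-2 - 1)² = 3 - 1*(-3)² = 3 - 1*9 = 3 - 9 = -6)
T(q, G) = -6
1/T(f(h(3, C), 1), -54) = 1/(-6) = -⅙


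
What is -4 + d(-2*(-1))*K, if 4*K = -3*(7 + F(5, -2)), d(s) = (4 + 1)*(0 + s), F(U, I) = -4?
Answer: -53/2 ≈ -26.500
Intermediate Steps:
d(s) = 5*s
K = -9/4 (K = (-3*(7 - 4))/4 = (-3*3)/4 = (¼)*(-9) = -9/4 ≈ -2.2500)
-4 + d(-2*(-1))*K = -4 + (5*(-2*(-1)))*(-9/4) = -4 + (5*2)*(-9/4) = -4 + 10*(-9/4) = -4 - 45/2 = -53/2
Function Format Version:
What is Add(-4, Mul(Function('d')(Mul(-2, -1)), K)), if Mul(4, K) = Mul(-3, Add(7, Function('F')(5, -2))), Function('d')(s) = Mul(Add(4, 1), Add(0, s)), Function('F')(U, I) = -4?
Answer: Rational(-53, 2) ≈ -26.500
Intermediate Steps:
Function('d')(s) = Mul(5, s)
K = Rational(-9, 4) (K = Mul(Rational(1, 4), Mul(-3, Add(7, -4))) = Mul(Rational(1, 4), Mul(-3, 3)) = Mul(Rational(1, 4), -9) = Rational(-9, 4) ≈ -2.2500)
Add(-4, Mul(Function('d')(Mul(-2, -1)), K)) = Add(-4, Mul(Mul(5, Mul(-2, -1)), Rational(-9, 4))) = Add(-4, Mul(Mul(5, 2), Rational(-9, 4))) = Add(-4, Mul(10, Rational(-9, 4))) = Add(-4, Rational(-45, 2)) = Rational(-53, 2)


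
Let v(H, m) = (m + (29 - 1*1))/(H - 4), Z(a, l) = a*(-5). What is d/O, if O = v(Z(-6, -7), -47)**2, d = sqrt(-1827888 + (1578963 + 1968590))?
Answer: 676*sqrt(1719665)/361 ≈ 2455.6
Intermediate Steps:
Z(a, l) = -5*a
d = sqrt(1719665) (d = sqrt(-1827888 + 3547553) = sqrt(1719665) ≈ 1311.4)
v(H, m) = (28 + m)/(-4 + H) (v(H, m) = (m + (29 - 1))/(-4 + H) = (m + 28)/(-4 + H) = (28 + m)/(-4 + H))
O = 361/676 (O = ((28 - 47)/(-4 - 5*(-6)))**2 = (-19/(-4 + 30))**2 = (-19/26)**2 = 361/676 ≈ 0.53402)
d/O = sqrt(1719665)/(361/676) = sqrt(1719665)*(676/361) = 676*sqrt(1719665)/361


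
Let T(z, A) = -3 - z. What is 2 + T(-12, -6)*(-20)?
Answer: -178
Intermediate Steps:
2 + T(-12, -6)*(-20) = 2 + (-3 - 1*(-12))*(-20) = 2 + (-3 + 12)*(-20) = 2 + 9*(-20) = 2 - 180 = -178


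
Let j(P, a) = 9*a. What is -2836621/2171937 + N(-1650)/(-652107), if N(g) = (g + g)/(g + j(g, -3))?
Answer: -114892182063397/87970160509309 ≈ -1.3060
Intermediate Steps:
N(g) = 2*g/(-27 + g) (N(g) = (g + g)/(g + 9*(-3)) = (2*g)/(g - 27) = (2*g)/(-27 + g) = 2*g/(-27 + g))
-2836621/2171937 + N(-1650)/(-652107) = -2836621/2171937 + (2*(-1650)/(-27 - 1650))/(-652107) = -2836621*1/2171937 + (2*(-1650)/(-1677))*(-1/652107) = -2836621/2171937 + (2*(-1650)*(-1/1677))*(-1/652107) = -2836621/2171937 + (1100/559)*(-1/652107) = -2836621/2171937 - 1100/364527813 = -114892182063397/87970160509309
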